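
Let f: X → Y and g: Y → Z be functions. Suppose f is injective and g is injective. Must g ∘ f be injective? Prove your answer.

Suppose (g ∘ f)(a) = (g ∘ f)(b), i.e. g(f(a)) = g(f(b)).
Since g is injective, f(a) = f(b). Since f is injective, a = b. So g ∘ f is injective.

injective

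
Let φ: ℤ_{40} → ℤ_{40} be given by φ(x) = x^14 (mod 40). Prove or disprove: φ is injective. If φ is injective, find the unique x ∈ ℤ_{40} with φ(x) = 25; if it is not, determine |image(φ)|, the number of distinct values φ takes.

6

φ(4): Repeated squaring mod 40: 4^1 ≡ 4, 4^2 ≡ 4² = 16, 4^4 ≡ 16² = 256 ≡ 16, 4^8 ≡ 16² = 256 ≡ 16. Since 14 = 8 + 4 + 2, 4^14 ≡ 16·16·16: 16·16 = 256 ≡ 16, then 16·16 = 256 ≡ 16. So 4^14 ≡ 16 (mod 40).
φ(6): Repeated squaring mod 40: 6^1 ≡ 6, 6^2 ≡ 6² = 36, 6^4 ≡ 36² = 1296 ≡ 16, 6^8 ≡ 16² = 256 ≡ 16. Since 14 = 8 + 4 + 2, 6^14 ≡ 16·16·36: 16·16 = 256 ≡ 16, then 16·36 = 576 ≡ 16. So 6^14 ≡ 16 (mod 40).
So φ(4) = φ(6) = 16 while 4 ≠ 6, hence φ is not injective.
Since φ is not injective, we determine |image(φ)|. Computing x^14 mod 40 for each x (by repeated squaring, reducing mod 40 at every step), the values φ(0), φ(1), …, φ(39) are: 0, 1, 24, 9, 16, 25, 16, 9, 24, 1, 0, 1, 24, 9, 16, 25, 16, 9, 24, 1, 0, 1, 24, 9, 16, 25, 16, 9, 24, 1, 0, 1, 24, 9, 16, 25, 16, 9, 24, 1.
The distinct values are {0, 1, 9, 16, 24, 25}; there are 6 of them.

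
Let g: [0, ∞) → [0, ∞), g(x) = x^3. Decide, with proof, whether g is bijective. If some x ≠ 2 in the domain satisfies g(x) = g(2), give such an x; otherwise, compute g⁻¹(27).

3

On [0, ∞), x ↦ x^3 is strictly increasing (injective) and for any y ∈ [0, ∞) the 3rd root y^{1/3} lies in [0, ∞) (surjective). So g is bijective.
Since x ↦ x^3 is strictly increasing on [0, ∞), it is injective there, so no x ≠ 2 in the domain has g(x) = g(2). We therefore compute g⁻¹(27) = 27^{1/3} = 3 (indeed 3^3 = 27).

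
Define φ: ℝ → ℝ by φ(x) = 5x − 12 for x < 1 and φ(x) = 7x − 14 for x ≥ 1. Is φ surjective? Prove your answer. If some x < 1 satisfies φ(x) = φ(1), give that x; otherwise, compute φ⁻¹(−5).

9/7

Both pieces are strictly increasing (slopes 5 and 7), so each is injective on its own interval.
The left piece maps (−∞, 1) onto (−∞, −7); the right piece maps [1, ∞) onto [−7, ∞).
These images together cover ℝ, so φ is surjective.
Because the two images are disjoint, no x < 1 has φ(x) = φ(1), so we compute φ⁻¹(−5): −5 lies in [−7, ∞), so solve 7x − 14 = −5: x = (−5 + 14)/7 = 9/7.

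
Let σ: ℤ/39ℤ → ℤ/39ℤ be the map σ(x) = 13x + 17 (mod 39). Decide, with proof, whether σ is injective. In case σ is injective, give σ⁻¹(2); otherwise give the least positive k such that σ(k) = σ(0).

We have gcd(13, 39) = 13 > 1. Taking a = 0 and b = 3: σ(0) = 17 and σ(3) = 13·3 + 17 = 56 ≡ 17 (mod 39).
So σ(0) = σ(3) while 0 ≠ 3, thus σ is not injective.
Since σ is not injective, we find the least positive k with σ(k) = σ(0): this means 13k ≡ 0 (mod 39), i.e. 39 ∣ 13k. Since gcd(13, 39) = 13, dividing through by 13 this holds exactly when 3 ∣ k.
The smallest positive such k is 3.

3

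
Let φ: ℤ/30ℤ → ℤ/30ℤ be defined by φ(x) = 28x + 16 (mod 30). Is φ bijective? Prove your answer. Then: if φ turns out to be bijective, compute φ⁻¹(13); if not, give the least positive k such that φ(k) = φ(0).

Recall: φ is injective when φ(a) = φ(b) forces a = b.
We have gcd(28, 30) = 2 > 1. Taking a = 0 and b = 15: φ(0) = 16 and φ(15) = 28·15 + 16 = 436 ≡ 16 (mod 30).
So φ(0) = φ(15) while 0 ≠ 15, thus φ is not injective, hence not bijective.
Since φ is not bijective, we find the least positive k with φ(k) = φ(0): this means 28k ≡ 0 (mod 30), i.e. 30 ∣ 28k. Since gcd(28, 30) = 2, dividing through by 2 this holds exactly when 15 ∣ 14k, and as gcd(14, 15) = 1, exactly when 15 ∣ k.
The smallest positive such k is 15.

15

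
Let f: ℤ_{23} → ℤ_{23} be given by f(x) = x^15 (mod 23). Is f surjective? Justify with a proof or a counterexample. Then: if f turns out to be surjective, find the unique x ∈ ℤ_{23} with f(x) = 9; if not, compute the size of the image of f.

Since 23 is prime, the nonzero elements of ℤ_{23} form a cyclic group of order 22.
As gcd(15, 22) = 1, raising to the 15th power is a bijection on this group: if u^15 ≡ v^15 then (uv^{−1})^15 = 1, and the only element of order dividing gcd(15, 22) = 1 is 1, so u = v.
With f(0) = 0 this makes f injective on all of ℤ_{23}, hence bijective (finite equal-size domain and codomain). In particular f is surjective.
Since f is surjective, we find the preimage of 9. The inverse of x ↦ x^15 on (ℤ_{23})^× is x ↦ x^3, because 15·3 = 45 = 2·22 + 1 ≡ 1 (mod 22) and x^{22} = 1 for x ≠ 0 (Fermat). So f⁻¹(9) = 9^3 mod 23.
Repeated squaring mod 23: 9^1 ≡ 9, 9^2 ≡ 9² = 81 ≡ 12. Since 3 = 2 + 1, 9^3 ≡ 12·9: 12·9 = 108 ≡ 16. So 9^3 ≡ 16 (mod 23).
Hence f⁻¹(9) = 16.

16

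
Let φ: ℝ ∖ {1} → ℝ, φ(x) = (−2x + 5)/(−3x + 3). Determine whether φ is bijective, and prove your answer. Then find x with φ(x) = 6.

If φ(x) = 2/3, cross-multiplying gives −3(−2x + 5) = −2(−3x + 3), which simplifies to −15 = −6 — false.  So 2/3 has no preimage and φ is not surjective.
Hence φ is not bijective.
Solving φ(x) = 6: cross-multiplying gives −2x + 5 = 6(−3x + 3), which rearranges to 16x = 13, so x = 13/16.

13/16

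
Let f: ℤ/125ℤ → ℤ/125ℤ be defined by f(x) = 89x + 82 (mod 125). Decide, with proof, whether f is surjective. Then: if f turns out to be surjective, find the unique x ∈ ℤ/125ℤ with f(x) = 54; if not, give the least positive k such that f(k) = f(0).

98

Recall: f is surjective if every y in the codomain equals f(x) for some x in the domain.
Since gcd(89, 125) = 1, 89 is invertible modulo 125. Euclid's algorithm: 125 = 1·89 + 36, 89 = 2·36 + 17, 36 = 2·17 + 2, 17 = 8·2 + 1; back-substituting gives 1 = 59·89 − 42·125, so 89⁻¹ ≡ 59 (mod 125).
For any y ∈ ℤ/125ℤ, x = 59(y − 82) mod 125 satisfies f(x) = 89·59(y − 82) + 82 ≡ y (since 89·59 ≡ 1 mod 125). So every y has a preimage.
Hence f is surjective.
Since f is surjective, we compute f⁻¹(54): solve 89x + 82 ≡ 54 (mod 125), i.e. 89x ≡ 97 (mod 125).
Multiplying by 89⁻¹ = 59 gives x ≡ 59·97 = 5723 = 45·125 + 98 ≡ 98 (mod 125).
Check: f(98) = 89·98 + 82 = 8804 = 70·125 + 54 ≡ 54 (mod 125).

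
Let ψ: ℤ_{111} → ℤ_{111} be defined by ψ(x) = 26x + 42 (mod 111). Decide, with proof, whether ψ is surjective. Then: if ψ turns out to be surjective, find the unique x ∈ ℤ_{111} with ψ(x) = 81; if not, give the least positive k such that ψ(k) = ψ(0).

57

Since gcd(26, 111) = 1, 26 is invertible modulo 111. Euclid's algorithm: 111 = 4·26 + 7, 26 = 3·7 + 5, 7 = 1·5 + 2, 5 = 2·2 + 1; back-substituting gives 1 = 47·26 − 11·111, so 26⁻¹ ≡ 47 (mod 111).
For any y ∈ ℤ_{111}, x = 47(y − 42) mod 111 satisfies ψ(x) = 26·47(y − 42) + 42 ≡ y (since 26·47 ≡ 1 mod 111). So every y has a preimage.
Thus ψ is surjective.
Since ψ is surjective, we find ψ⁻¹(81): we need 26x ≡ 81 − 42 ≡ 39 (mod 111). Using 26⁻¹ = 47: x ≡ 47·39 = 1833 = 16·111 + 57, so x = 57.
Check: ψ(57) = 26·57 + 42 = 1524 = 13·111 + 81 ≡ 81 (mod 111).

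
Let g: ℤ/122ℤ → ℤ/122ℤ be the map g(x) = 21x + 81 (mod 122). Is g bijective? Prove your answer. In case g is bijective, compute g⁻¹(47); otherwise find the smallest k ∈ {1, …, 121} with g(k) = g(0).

Suppose g(x_1) = g(x_2) in ℤ/122ℤ. Then 21x_1 + 81 ≡ 21x_2 + 81 (mod 122), thus 21(x_1 − x_2) ≡ 0 (mod 122).
Since gcd(21, 122) = 1, 21 is invertible modulo 122, thus x_1 − x_2 ≡ 0 (mod 122), i.e. x_1 = x_2.
We now compute 21⁻¹ mod 122 explicitly. Euclid's algorithm: 122 = 5·21 + 17, 21 = 1·17 + 4, 17 = 4·4 + 1; back-substituting gives 1 = 93·21 − 16·122, so 21⁻¹ ≡ 93 (mod 122).
For any y ∈ ℤ/122ℤ, x = 93(y − 81) mod 122 satisfies g(x) = 21·93(y − 81) + 81 ≡ y (since 21·93 ≡ 1 mod 122). So every y has a preimage.
Hence g is bijective.
Since g is bijective, we compute g⁻¹(47): solve 21x + 81 ≡ 47 (mod 122), i.e. 21x ≡ 88 (mod 122).
Multiplying by 21⁻¹ = 93 gives x ≡ 93·88 = 8184 = 67·122 + 10 ≡ 10 (mod 122).
Check: g(10) = 21·10 + 81 = 291 = 2·122 + 47 ≡ 47 (mod 122).

10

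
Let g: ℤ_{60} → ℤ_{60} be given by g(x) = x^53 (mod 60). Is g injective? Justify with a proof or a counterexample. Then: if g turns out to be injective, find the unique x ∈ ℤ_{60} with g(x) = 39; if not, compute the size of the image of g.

45

g(0) = 0^53 = 0.
g(30): Repeated squaring mod 60: 30^1 ≡ 30, 30^2 ≡ 30² = 900 ≡ 0, 30^4 ≡ 0² = 0, 30^8 ≡ 0² = 0, 30^16 ≡ 0² = 0, 30^32 ≡ 0² = 0. Since 53 = 32 + 16 + 4 + 1, 30^53 ≡ 0·0·0·30: 0·0 = 0, then 0·0 = 0, then 0·30 = 0. So 30^53 ≡ 0 (mod 60).
So g(0) = g(30) = 0 while 0 ≠ 30, so g is not injective.
Since g is not injective, we determine |image(g)|. Computing x^53 mod 60 for each x (by repeated squaring, reducing mod 60 at every step), the values g(0), g(1), …, g(59) are: 0, 1, 32, 3, 4, 5, 36, 7, 8, 9, 40, 11, 12, 13, 44, 15, 16, 17, 48, 19, 20, 21, 52, 23, 24, 25, 56, 27, 28, 29, 0, 31, 32, 33, 4, 35, 36, 37, 8, 39, 40, 41, 12, 43, 44, 45, 16, 47, 48, 49, 20, 51, 52, 53, 24, 55, 56, 57, 28, 59.
The distinct values are {0, 1, 3, 4, 5, 7, 8, 9, 11, 12, 13, 15, 16, 17, 19, 20, 21, 23, 24, 25, 27, 28, 29, 31, 32, 33, 35, 36, 37, 39, 40, 41, 43, 44, 45, 47, 48, 49, 51, 52, 53, 55, 56, 57, 59}; there are 45 of them.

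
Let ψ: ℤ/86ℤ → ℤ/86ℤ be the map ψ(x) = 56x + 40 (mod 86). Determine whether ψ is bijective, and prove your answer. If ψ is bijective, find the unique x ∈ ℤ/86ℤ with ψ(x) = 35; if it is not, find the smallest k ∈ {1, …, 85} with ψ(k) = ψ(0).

43

We have gcd(56, 86) = 2 > 1. Taking s = 0 and t = 43: ψ(0) = 40 and ψ(43) = 56·43 + 40 = 2448 ≡ 40 (mod 86).
So ψ(0) = ψ(43) while 0 ≠ 43, hence ψ is not injective, hence not bijective.
Since ψ is not bijective, we find the least positive k with ψ(k) = ψ(0): this means 56k ≡ 0 (mod 86), i.e. 86 ∣ 56k. Since gcd(56, 86) = 2, dividing through by 2 this holds exactly when 43 ∣ 28k, and as gcd(28, 43) = 1, exactly when 43 ∣ k.
The smallest positive such k is 43.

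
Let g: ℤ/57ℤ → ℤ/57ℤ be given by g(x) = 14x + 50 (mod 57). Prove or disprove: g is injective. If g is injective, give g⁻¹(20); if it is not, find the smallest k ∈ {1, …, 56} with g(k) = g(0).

6

By definition, injectivity means: for all x_1, x_2 in the domain, g(x_1) = g(x_2) implies x_1 = x_2.
If g(x_1) = g(x_2), then 14x_1 ≡ 14x_2 (mod 57). Because gcd(14, 57) = 1, we may cancel 14 to get x_1 ≡ x_2 (mod 57).
Hence g is injective.
We now compute 14⁻¹ mod 57 explicitly. Euclid's algorithm: 57 = 4·14 + 1; back-substituting gives 1 = 53·14 − 13·57, so 14⁻¹ ≡ 53 (mod 57).
Since g is injective, we compute g⁻¹(20): solve 14x + 50 ≡ 20 (mod 57), i.e. 14x ≡ 27 (mod 57).
Multiplying by 14⁻¹ = 53 gives x ≡ 53·27 = 1431 = 25·57 + 6 ≡ 6 (mod 57).
Check: g(6) = 14·6 + 50 = 134 = 2·57 + 20 ≡ 20 (mod 57).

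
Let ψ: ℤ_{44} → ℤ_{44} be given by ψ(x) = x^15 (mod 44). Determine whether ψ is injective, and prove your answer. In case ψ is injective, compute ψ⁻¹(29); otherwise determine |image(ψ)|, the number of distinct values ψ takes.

9

ψ(1) = 1^15 = 1.
ψ(5): Repeated squaring mod 44: 5^1 ≡ 5, 5^2 ≡ 5² = 25, 5^4 ≡ 25² = 625 ≡ 9, 5^8 ≡ 9² = 81 ≡ 37. Since 15 = 8 + 4 + 2 + 1, 5^15 ≡ 37·9·25·5: 37·9 = 333 ≡ 25, then 25·25 = 625 ≡ 9, then 9·5 = 45 ≡ 1. So 5^15 ≡ 1 (mod 44).
So ψ(1) = ψ(5) = 1 while 1 ≠ 5, therefore ψ is not injective.
Since ψ is not injective, we determine |image(ψ)|. Computing x^15 mod 44 for each x (by repeated squaring, reducing mod 44 at every step), the values ψ(0), ψ(1), …, ψ(43) are: 0, 1, 32, 23, 12, 1, 32, 43, 32, 1, 32, 11, 12, 21, 12, 23, 12, 21, 32, 43, 12, 21, 0, 23, 32, 1, 12, 23, 32, 21, 32, 23, 32, 33, 12, 43, 12, 1, 12, 43, 32, 21, 12, 43.
The distinct values are {0, 1, 11, 12, 21, 23, 32, 33, 43}; there are 9 of them.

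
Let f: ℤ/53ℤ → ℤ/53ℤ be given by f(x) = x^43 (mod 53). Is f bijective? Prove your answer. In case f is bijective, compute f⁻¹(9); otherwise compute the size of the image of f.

Since 53 is prime, the nonzero elements of ℤ/53ℤ form a cyclic group of order 52.
As gcd(43, 52) = 1, raising to the 43rd power is a bijection on this group: if a^43 ≡ b^43 then (ab^{−1})^43 = 1, and the only element of order dividing gcd(43, 52) = 1 is 1, so a = b.
With f(0) = 0 this makes f injective on all of ℤ/53ℤ, hence bijective (finite equal-size domain and codomain). In particular f is bijective.
Since f is bijective, we find the preimage of 9. The inverse of x ↦ x^43 on (ℤ/53ℤ)^× is x ↦ x^23, because 43·23 = 989 = 19·52 + 1 ≡ 1 (mod 52) and x^{52} = 1 for x ≠ 0 (Fermat). So f⁻¹(9) = 9^23 mod 53.
Repeated squaring mod 53: 9^1 ≡ 9, 9^2 ≡ 9² = 81 ≡ 28, 9^4 ≡ 28² = 784 ≡ 42, 9^8 ≡ 42² = 1764 ≡ 15, 9^16 ≡ 15² = 225 ≡ 13. Since 23 = 16 + 4 + 2 + 1, 9^23 ≡ 13·42·28·9: 13·42 = 546 ≡ 16, then 16·28 = 448 ≡ 24, then 24·9 = 216 ≡ 4. So 9^23 ≡ 4 (mod 53).
Hence f⁻¹(9) = 4.

4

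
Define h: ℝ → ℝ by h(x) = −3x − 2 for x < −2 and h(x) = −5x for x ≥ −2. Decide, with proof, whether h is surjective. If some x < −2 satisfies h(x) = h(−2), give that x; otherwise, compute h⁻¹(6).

Both pieces are strictly decreasing (slopes −3 and −5), so each is injective on its own interval.
The left piece maps (−∞, −2) onto (4, ∞); the right piece maps [−2, ∞) onto (−∞, 10].
The union (4, ∞) ∪ (−∞, 10] covers ℝ, so h is surjective.
For the follow-up: the images overlap, so an x < −2 with h(x) = h(−2) exists. h(−2) = 10; solving −3x − 2 = 10 for x < −2 gives x = (10 + 2)/(−3) = −4.

-4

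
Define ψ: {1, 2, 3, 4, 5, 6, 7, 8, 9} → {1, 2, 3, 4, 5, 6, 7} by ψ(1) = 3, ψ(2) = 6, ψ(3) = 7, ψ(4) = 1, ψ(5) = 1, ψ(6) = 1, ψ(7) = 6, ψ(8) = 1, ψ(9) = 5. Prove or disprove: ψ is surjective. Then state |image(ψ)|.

5

No element maps to 2, so ψ is not surjective.
The image of ψ is {1, 3, 5, 6, 7}, which has 5 elements.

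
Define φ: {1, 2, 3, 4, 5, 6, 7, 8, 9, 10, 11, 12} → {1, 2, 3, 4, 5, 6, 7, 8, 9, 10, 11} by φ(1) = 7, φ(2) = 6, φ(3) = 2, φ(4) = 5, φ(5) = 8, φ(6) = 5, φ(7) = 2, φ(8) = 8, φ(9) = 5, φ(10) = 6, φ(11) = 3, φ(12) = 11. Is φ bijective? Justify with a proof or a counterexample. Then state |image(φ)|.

7

φ(4) = 5 = φ(6) with 4 ≠ 6, so φ is not injective, hence not bijective.
The image of φ is {2, 3, 5, 6, 7, 8, 11}, which has 7 elements.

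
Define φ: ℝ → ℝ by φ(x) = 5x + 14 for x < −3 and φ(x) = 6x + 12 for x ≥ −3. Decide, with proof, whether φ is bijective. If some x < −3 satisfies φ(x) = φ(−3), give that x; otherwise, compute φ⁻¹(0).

Both pieces are strictly increasing (slopes 5 and 6), so each is injective on its own interval.
The left piece maps (−∞, −3) onto (−∞, −1); the right piece maps [−3, ∞) onto [−6, ∞).
These images overlap. In particular φ(−3) = −6 (right piece), and solving 5x + 14 = −6 on the left piece gives x = −4 < −3.
So φ(−4) = φ(−3) with −4 ≠ −3, and φ is not injective, hence not bijective. This x = −4 is the requested value below −3.

-4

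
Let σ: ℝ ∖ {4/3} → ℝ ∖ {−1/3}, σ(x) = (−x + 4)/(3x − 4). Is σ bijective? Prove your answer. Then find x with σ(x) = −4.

Suppose σ(a) = σ(b). Cross-multiplying: (−a + 4)(3b − 4) = (−b + 4)(3a − 4).
Expanding both sides and cancelling the symmetric terms leaves −8·(a − b) = 0. Since −8 ≠ 0, a = b. Therefore σ is injective.
For any y ≠ −1/3, solving y(3x − 4) = −x + 4 for x gives a well-defined x ≠ 4/3. So σ is surjective.
Hence σ is bijective.
Solving σ(x) = −4: cross-multiplying gives −x + 4 = −4(3x − 4), which rearranges to 11x = 12, so x = 12/11.

12/11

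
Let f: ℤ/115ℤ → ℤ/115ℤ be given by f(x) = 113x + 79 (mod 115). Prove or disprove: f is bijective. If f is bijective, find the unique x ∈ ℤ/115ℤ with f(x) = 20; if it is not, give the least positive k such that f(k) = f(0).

Recall: f is injective if f(x_1) = f(x_2) implies x_1 = x_2.
Suppose f(x_1) = f(x_2) in ℤ/115ℤ. Then 113x_1 + 79 ≡ 113x_2 + 79 (mod 115), so 113(x_1 − x_2) ≡ 0 (mod 115).
Since gcd(113, 115) = 1, 113 is invertible modulo 115, hence x_1 − x_2 ≡ 0 (mod 115), i.e. x_1 = x_2.
We now compute 113⁻¹ mod 115 explicitly. Euclid's algorithm: 115 = 1·113 + 2, 113 = 56·2 + 1; back-substituting gives 1 = 57·113 − 56·115, so 113⁻¹ ≡ 57 (mod 115).
Then y ↦ 57(y − 79) is a two-sided inverse to f, so every y ∈ ℤ/115ℤ has a preimage.
Hence f is bijective.
Since f is bijective, we compute f⁻¹(20): solve 113x + 79 ≡ 20 (mod 115), i.e. 113x ≡ 56 (mod 115).
Multiplying by 113⁻¹ = 57 gives x ≡ 57·56 = 3192 = 27·115 + 87 ≡ 87 (mod 115).
Check: f(87) = 113·87 + 79 = 9910 = 86·115 + 20 ≡ 20 (mod 115).

87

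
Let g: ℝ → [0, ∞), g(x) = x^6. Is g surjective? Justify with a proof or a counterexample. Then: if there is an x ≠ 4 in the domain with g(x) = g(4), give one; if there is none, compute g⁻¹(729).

For any y ∈ [0, ∞), x = y^{1/6} ∈ ℝ satisfies x^6 = y, so g is surjective.
For the follow-up, such an x exists: taking x = −4 ∈ ℝ gives g(−4) = 4096 = g(4) with −4 ≠ 4.

-4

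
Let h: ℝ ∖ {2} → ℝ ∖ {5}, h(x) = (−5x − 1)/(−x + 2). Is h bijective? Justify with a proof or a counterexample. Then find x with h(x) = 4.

Suppose h(a) = h(b). Cross-multiplying: (−5a − 1)(−b + 2) = (−5b − 1)(−a + 2).
Expanding both sides and cancelling the symmetric terms leaves −11·(a − b) = 0. Since −11 ≠ 0, a = b. Hence h is injective.
For any y ≠ 5, solving y(−x + 2) = −5x − 1 for x gives a well-defined x ≠ 2. So h is surjective.
Thus h is bijective.
Solving h(x) = 4: cross-multiplying gives −5x − 1 = 4(−x + 2), which rearranges to −1x = 9, so x = −9.

-9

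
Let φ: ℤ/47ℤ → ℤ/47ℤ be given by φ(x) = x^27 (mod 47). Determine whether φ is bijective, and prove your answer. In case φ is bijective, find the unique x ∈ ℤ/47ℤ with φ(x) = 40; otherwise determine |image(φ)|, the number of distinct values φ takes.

39

Since 47 is prime, the nonzero elements of ℤ/47ℤ form a cyclic group of order 46.
As gcd(27, 46) = 1, raising to the 27th power is a bijection on this group: if s^27 ≡ t^27 then (st^{−1})^27 = 1, and the only element of order dividing gcd(27, 46) = 1 is 1, so s = t.
With φ(0) = 0 this makes φ injective on all of ℤ/47ℤ, hence bijective (finite equal-size domain and codomain). In particular φ is bijective.
Since φ is bijective, we find the preimage of 40. The inverse of x ↦ x^27 on (ℤ/47ℤ)^× is x ↦ x^29, because 27·29 = 783 = 17·46 + 1 ≡ 1 (mod 46) and x^{46} = 1 for x ≠ 0 (Fermat). So φ⁻¹(40) = 40^29 mod 47.
Repeated squaring mod 47: 40^1 ≡ 40, 40^2 ≡ 40² = 1600 ≡ 2, 40^4 ≡ 2² = 4, 40^8 ≡ 4² = 16, 40^16 ≡ 16² = 256 ≡ 21. Since 29 = 16 + 8 + 4 + 1, 40^29 ≡ 21·16·4·40: 21·16 = 336 ≡ 7, then 7·4 = 28, then 28·40 = 1120 ≡ 39. So 40^29 ≡ 39 (mod 47).
Hence φ⁻¹(40) = 39.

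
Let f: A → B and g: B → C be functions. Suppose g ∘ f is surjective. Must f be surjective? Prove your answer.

No. Take A = {0, 1, 2}, B = {0, 1, 2, 3}, C = {0}, f(a) = 0 for every a ∈ A, and g(b) = 0 for every b ∈ B.
Then g ∘ f is surjective onto {0}, but 3 ∈ B has no preimage under f, so f is not surjective.

not surjective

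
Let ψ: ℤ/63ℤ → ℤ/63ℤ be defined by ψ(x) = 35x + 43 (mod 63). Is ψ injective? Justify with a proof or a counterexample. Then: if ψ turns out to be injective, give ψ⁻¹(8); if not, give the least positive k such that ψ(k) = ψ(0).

We have gcd(35, 63) = 7 > 1. Taking s = 0 and t = 9: ψ(0) = 43 and ψ(9) = 35·9 + 43 = 358 ≡ 43 (mod 63).
So ψ(0) = ψ(9) while 0 ≠ 9, therefore ψ is not injective.
Since ψ is not injective, we find the least positive k with ψ(k) = ψ(0): this means 35k ≡ 0 (mod 63), i.e. 63 ∣ 35k. Since gcd(35, 63) = 7, dividing through by 7 this holds exactly when 9 ∣ 5k, and as gcd(5, 9) = 1, exactly when 9 ∣ k.
The smallest positive such k is 9.

9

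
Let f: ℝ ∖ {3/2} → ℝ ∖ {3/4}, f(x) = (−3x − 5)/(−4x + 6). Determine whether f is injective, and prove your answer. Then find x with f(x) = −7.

Suppose f(s) = f(t). Cross-multiplying: (−3s − 5)(−4t + 6) = (−3t − 5)(−4s + 6).
Expanding both sides and cancelling the symmetric terms leaves −38·(s − t) = 0. Since −38 ≠ 0, s = t. So f is injective.
Solving f(x) = −7: cross-multiplying gives −3x − 5 = −7(−4x + 6), which rearranges to −31x = −37, so x = 37/31.

37/31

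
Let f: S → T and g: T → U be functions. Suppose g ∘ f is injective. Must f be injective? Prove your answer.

injective

Suppose f(a) = f(b). Applying g: (g ∘ f)(a) = (g ∘ f)(b). Since g ∘ f is injective, a = b. Hence f is injective.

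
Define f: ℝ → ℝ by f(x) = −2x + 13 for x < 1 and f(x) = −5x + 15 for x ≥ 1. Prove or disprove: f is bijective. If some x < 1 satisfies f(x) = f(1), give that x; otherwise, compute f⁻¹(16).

Both pieces are strictly decreasing (slopes −2 and −5), so each is injective on its own interval.
The left piece maps (−∞, 1) onto (11, ∞); the right piece maps [1, ∞) onto (−∞, 10].
The images leave a gap (11 has no preimage), so f is not surjective, hence not bijective.
Because the two images are disjoint, no x < 1 has f(x) = f(1), so we compute f⁻¹(16): 16 lies in (11, ∞), so solve −2x + 13 = 16: x = (16 − 13)/(−2) = −3/2.

-3/2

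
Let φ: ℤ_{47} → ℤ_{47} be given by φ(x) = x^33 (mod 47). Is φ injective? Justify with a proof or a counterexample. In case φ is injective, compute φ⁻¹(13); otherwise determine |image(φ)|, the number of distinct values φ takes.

39

Since 47 is prime, the nonzero elements of ℤ_{47} form a cyclic group of order 46.
As gcd(33, 46) = 1, raising to the 33rd power is a bijection on this group: if s^33 ≡ t^33 then (st^{−1})^33 = 1, and the only element of order dividing gcd(33, 46) = 1 is 1, so s = t.
With φ(0) = 0 this makes φ injective on all of ℤ_{47}, hence bijective (finite equal-size domain and codomain). In particular φ is injective.
Since φ is injective, we find the preimage of 13. The inverse of x ↦ x^33 on (ℤ_{47})^× is x ↦ x^7, because 33·7 = 231 = 5·46 + 1 ≡ 1 (mod 46) and x^{46} = 1 for x ≠ 0 (Fermat). So φ⁻¹(13) = 13^7 mod 47.
Repeated squaring mod 47: 13^1 ≡ 13, 13^2 ≡ 13² = 169 ≡ 28, 13^4 ≡ 28² = 784 ≡ 32. Since 7 = 4 + 2 + 1, 13^7 ≡ 32·28·13: 32·28 = 896 ≡ 3, then 3·13 = 39. So 13^7 ≡ 39 (mod 47).
Hence φ⁻¹(13) = 39.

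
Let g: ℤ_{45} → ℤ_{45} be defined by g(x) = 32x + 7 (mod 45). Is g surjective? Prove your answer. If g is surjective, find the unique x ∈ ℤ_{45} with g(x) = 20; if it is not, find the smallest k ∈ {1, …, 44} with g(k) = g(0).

44

Since gcd(32, 45) = 1, 32 is invertible modulo 45. Euclid's algorithm: 45 = 1·32 + 13, 32 = 2·13 + 6, 13 = 2·6 + 1; back-substituting gives 1 = 38·32 − 27·45, so 32⁻¹ ≡ 38 (mod 45).
Then y ↦ 38(y − 7) is a two-sided inverse to g, so every y ∈ ℤ_{45} has a preimage.
Therefore g is surjective.
Since g is surjective, we find g⁻¹(20): we need 32x ≡ 20 − 7 ≡ 13 (mod 45). Using 32⁻¹ = 38: x ≡ 38·13 = 494 = 10·45 + 44, so x = 44.
Check: g(44) = 32·44 + 7 = 1415 = 31·45 + 20 ≡ 20 (mod 45).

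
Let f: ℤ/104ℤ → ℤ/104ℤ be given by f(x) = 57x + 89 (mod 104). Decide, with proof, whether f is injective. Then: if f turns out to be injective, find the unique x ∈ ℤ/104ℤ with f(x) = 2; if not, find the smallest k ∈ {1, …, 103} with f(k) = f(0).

Recall that f is injective if f(a) = f(b) implies a = b.
If f(a) = f(b), then 57a ≡ 57b (mod 104). Because gcd(57, 104) = 1, we may cancel 57 to get a ≡ b (mod 104).
So f is injective.
We now compute 57⁻¹ mod 104 explicitly. Euclid's algorithm: 104 = 1·57 + 47, 57 = 1·47 + 10, 47 = 4·10 + 7, 10 = 1·7 + 3, 7 = 2·3 + 1; back-substituting gives 1 = 73·57 − 40·104, so 57⁻¹ ≡ 73 (mod 104).
Since f is injective, we find f⁻¹(2): we need 57x ≡ 2 − 89 ≡ 17 (mod 104). Using 57⁻¹ = 73: x ≡ 73·17 = 1241 = 11·104 + 97, so x = 97.
Check: f(97) = 57·97 + 89 = 5618 = 54·104 + 2 ≡ 2 (mod 104).

97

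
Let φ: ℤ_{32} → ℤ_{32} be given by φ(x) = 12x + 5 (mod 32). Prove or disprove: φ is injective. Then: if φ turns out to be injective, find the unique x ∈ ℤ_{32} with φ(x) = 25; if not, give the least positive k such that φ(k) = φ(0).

Recall: injectivity means: for all s, t in the domain, φ(s) = φ(t) implies s = t.
We have gcd(12, 32) = 4 > 1. Taking s = 0 and t = 8: φ(0) = 5 and φ(8) = 12·8 + 5 = 101 ≡ 5 (mod 32).
So φ(0) = φ(8) while 0 ≠ 8, hence φ is not injective.
Since φ is not injective, we find the least positive k with φ(k) = φ(0): this means 12k ≡ 0 (mod 32), i.e. 32 ∣ 12k. Since gcd(12, 32) = 4, dividing through by 4 this holds exactly when 8 ∣ 3k, and as gcd(3, 8) = 1, exactly when 8 ∣ k.
The smallest positive such k is 8.

8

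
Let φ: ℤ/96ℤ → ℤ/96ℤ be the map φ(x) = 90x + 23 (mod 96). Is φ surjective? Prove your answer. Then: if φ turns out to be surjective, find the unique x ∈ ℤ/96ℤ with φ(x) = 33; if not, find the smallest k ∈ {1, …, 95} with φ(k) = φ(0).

Since gcd(90, 96) = 6, we have 90x ≡ 0 (mod 6) for all x, so φ(x) ≡ 5 (mod 6).
But 0 ≢ 5 (mod 6), so 0 ∈ ℤ/96ℤ has no preimage. Hence φ is not surjective.
Since φ is not surjective, we find the least positive k with φ(k) = φ(0): this means 90k ≡ 0 (mod 96), i.e. 96 ∣ 90k. Since gcd(90, 96) = 6, dividing through by 6 this holds exactly when 16 ∣ 15k, and as gcd(15, 16) = 1, exactly when 16 ∣ k.
The smallest positive such k is 16.

16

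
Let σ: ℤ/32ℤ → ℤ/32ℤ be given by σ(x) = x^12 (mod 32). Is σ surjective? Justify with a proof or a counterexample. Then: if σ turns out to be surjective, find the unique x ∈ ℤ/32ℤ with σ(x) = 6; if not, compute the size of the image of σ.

3

σ(0) = 0^12 = 0.
σ(2): Repeated squaring mod 32: 2^1 ≡ 2, 2^2 ≡ 2² = 4, 2^4 ≡ 4² = 16, 2^8 ≡ 16² = 256 ≡ 0. Since 12 = 8 + 4, 2^12 ≡ 0·16: 0·16 = 0. So 2^12 ≡ 0 (mod 32).
So σ(0) = σ(2) = 0 while 0 ≠ 2, hence σ is not injective.
A non-injective map from the 32-element set ℤ/32ℤ to itself takes at most 31 distinct values, so it cannot be surjective. Thus σ is not surjective.
Since σ is not surjective, we determine |image(σ)|. Computing x^12 mod 32 for each x (by repeated squaring, reducing mod 32 at every step), the values σ(0), σ(1), …, σ(31) are: 0, 1, 0, 17, 0, 17, 0, 1, 0, 1, 0, 17, 0, 17, 0, 1, 0, 1, 0, 17, 0, 17, 0, 1, 0, 1, 0, 17, 0, 17, 0, 1.
The distinct values are {0, 1, 17}; there are 3 of them.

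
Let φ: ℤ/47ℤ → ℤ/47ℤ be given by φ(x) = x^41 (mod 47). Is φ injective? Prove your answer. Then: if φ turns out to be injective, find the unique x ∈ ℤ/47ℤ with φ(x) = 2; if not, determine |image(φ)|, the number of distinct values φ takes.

Since 47 is prime, the nonzero elements of ℤ/47ℤ form a cyclic group of order 46.
As gcd(41, 46) = 1, raising to the 41st power is a bijection on this group: if x_1^41 ≡ x_2^41 then (x_1x_2^{−1})^41 = 1, and the only element of order dividing gcd(41, 46) = 1 is 1, so x_1 = x_2.
With φ(0) = 0 this makes φ injective on all of ℤ/47ℤ, hence bijective (finite equal-size domain and codomain). In particular φ is injective.
Since φ is injective, we find the preimage of 2. The inverse of x ↦ x^41 on (ℤ/47ℤ)^× is x ↦ x^9, because 41·9 = 369 = 8·46 + 1 ≡ 1 (mod 46) and x^{46} = 1 for x ≠ 0 (Fermat). So φ⁻¹(2) = 2^9 mod 47.
Repeated squaring mod 47: 2^1 ≡ 2, 2^2 ≡ 2² = 4, 2^4 ≡ 4² = 16, 2^8 ≡ 16² = 256 ≡ 21. Since 9 = 8 + 1, 2^9 ≡ 21·2: 21·2 = 42. So 2^9 ≡ 42 (mod 47).
Hence φ⁻¹(2) = 42.

42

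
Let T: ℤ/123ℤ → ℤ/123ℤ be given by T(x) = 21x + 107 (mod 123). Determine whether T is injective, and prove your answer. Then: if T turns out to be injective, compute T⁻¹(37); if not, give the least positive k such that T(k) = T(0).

We have gcd(21, 123) = 3 > 1. Taking s = 0 and t = 41: T(0) = 107 and T(41) = 21·41 + 107 = 968 ≡ 107 (mod 123).
So T(0) = T(41) while 0 ≠ 41, therefore T is not injective.
Since T is not injective, we find the least positive k with T(k) = T(0): this means 21k ≡ 0 (mod 123), i.e. 123 ∣ 21k. Since gcd(21, 123) = 3, dividing through by 3 this holds exactly when 41 ∣ 7k, and as gcd(7, 41) = 1, exactly when 41 ∣ k.
The smallest positive such k is 41.

41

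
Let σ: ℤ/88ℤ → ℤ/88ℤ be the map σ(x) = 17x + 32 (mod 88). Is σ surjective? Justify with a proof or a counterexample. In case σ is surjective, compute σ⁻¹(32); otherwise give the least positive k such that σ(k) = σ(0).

Since gcd(17, 88) = 1, 17 is invertible modulo 88. Euclid's algorithm: 88 = 5·17 + 3, 17 = 5·3 + 2, 3 = 1·2 + 1; back-substituting gives 1 = 57·17 − 11·88, so 17⁻¹ ≡ 57 (mod 88).
For any y ∈ ℤ/88ℤ, x = 57(y − 32) mod 88 satisfies σ(x) = 17·57(y − 32) + 32 ≡ y (since 17·57 ≡ 1 mod 88). So every y has a preimage.
Therefore σ is surjective.
Since σ is surjective, we find σ⁻¹(32): we need 17x ≡ 32 − 32 ≡ 0 (mod 88). Using 17⁻¹ = 57: x ≡ 57·0 = 0, so x = 0.
Check: σ(0) = 17·0 + 32 = 32 ≡ 32 (mod 88).

0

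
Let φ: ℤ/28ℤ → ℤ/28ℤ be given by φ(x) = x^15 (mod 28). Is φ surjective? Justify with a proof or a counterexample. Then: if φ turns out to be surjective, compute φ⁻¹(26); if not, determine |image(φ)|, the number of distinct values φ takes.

φ(2): Repeated squaring mod 28: 2^1 ≡ 2, 2^2 ≡ 2² = 4, 2^4 ≡ 4² = 16, 2^8 ≡ 16² = 256 ≡ 4. Since 15 = 8 + 4 + 2 + 1, 2^15 ≡ 4·16·4·2: 4·16 = 64 ≡ 8, then 8·4 = 32 ≡ 4, then 4·2 = 8. So 2^15 ≡ 8 (mod 28).
φ(4): Repeated squaring mod 28: 4^1 ≡ 4, 4^2 ≡ 4² = 16, 4^4 ≡ 16² = 256 ≡ 4, 4^8 ≡ 4² = 16. Since 15 = 8 + 4 + 2 + 1, 4^15 ≡ 16·4·16·4: 16·4 = 64 ≡ 8, then 8·16 = 128 ≡ 16, then 16·4 = 64 ≡ 8. So 4^15 ≡ 8 (mod 28).
So φ(2) = φ(4) = 8 while 2 ≠ 4, therefore φ is not injective.
A non-injective map from the 28-element set ℤ/28ℤ to itself takes at most 27 distinct values, so it cannot be surjective. Therefore φ is not surjective.
Since φ is not surjective, we determine |image(φ)|. Computing x^15 mod 28 for each x (by repeated squaring, reducing mod 28 at every step), the values φ(0), φ(1), …, φ(27) are: 0, 1, 8, 27, 8, 13, 20, 7, 8, 1, 20, 15, 20, 13, 0, 15, 8, 13, 8, 27, 20, 21, 8, 15, 20, 1, 20, 27.
The distinct values are {0, 1, 7, 8, 13, 15, 20, 21, 27}; there are 9 of them.

9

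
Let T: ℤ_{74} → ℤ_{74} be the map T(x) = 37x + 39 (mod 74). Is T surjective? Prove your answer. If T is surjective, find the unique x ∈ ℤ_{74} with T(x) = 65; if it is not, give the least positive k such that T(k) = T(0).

2

Recall: T is surjective if every y in the codomain equals T(x) for some x in the domain.
Since gcd(37, 74) = 37, we have 37x ≡ 0 (mod 37) for all x, so T(x) ≡ 2 (mod 37).
But 0 ≢ 2 (mod 37), so 0 ∈ ℤ_{74} has no preimage. Therefore T is not surjective.
Since T is not surjective, we find the least positive k with T(k) = T(0): this means 37k ≡ 0 (mod 74), i.e. 74 ∣ 37k. Since gcd(37, 74) = 37, dividing through by 37 this holds exactly when 2 ∣ k.
The smallest positive such k is 2.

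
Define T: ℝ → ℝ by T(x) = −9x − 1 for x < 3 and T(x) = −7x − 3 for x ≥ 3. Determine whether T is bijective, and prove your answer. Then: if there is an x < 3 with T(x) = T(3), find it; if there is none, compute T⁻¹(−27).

23/9

Both pieces are strictly decreasing (slopes −9 and −7), so each is injective on its own interval.
The left piece maps (−∞, 3) onto (−28, ∞); the right piece maps [3, ∞) onto (−∞, −24].
These images overlap. In particular T(3) = −24 (right piece), and solving −9x − 1 = −24 on the left piece gives x = 23/9 < 3.
So T(23/9) = T(3) with 23/9 ≠ 3, and T is not injective, hence not bijective. This x = 23/9 is the requested value below 3.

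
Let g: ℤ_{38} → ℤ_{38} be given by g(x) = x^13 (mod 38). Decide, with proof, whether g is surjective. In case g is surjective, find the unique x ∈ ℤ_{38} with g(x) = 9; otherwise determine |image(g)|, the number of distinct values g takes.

Computing x^13 mod 38 for each x (by repeated squaring, reducing mod 38 at every step), the values g(0), g(1), …, g(37) are: 0, 1, 22, 33, 28, 17, 4, 7, 8, 25, 32, 11, 12, 15, 2, 29, 24, 35, 18, 19, 20, 3, 14, 9, 36, 23, 26, 27, 6, 13, 30, 31, 34, 21, 10, 5, 16, 37.
Every element of ℤ_{38} appears exactly once in this list, so g is a bijection, and in particular surjective.
Since g is surjective, we read off the preimage of 9 from the same table: g(23) = 9, so g⁻¹(9) = 23.

23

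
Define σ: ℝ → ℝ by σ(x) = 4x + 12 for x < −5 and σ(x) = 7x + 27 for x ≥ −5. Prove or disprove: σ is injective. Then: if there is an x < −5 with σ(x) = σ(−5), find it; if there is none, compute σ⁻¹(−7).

-34/7

Both pieces are strictly increasing (slopes 4 and 7), so each is injective on its own interval.
The left piece maps (−∞, −5) onto (−∞, −8); the right piece maps [−5, ∞) onto [−8, ∞).
These images are disjoint, so no value is attained by both pieces. So σ is injective.
Because the two images are disjoint, no x < −5 has σ(x) = σ(−5), so we compute σ⁻¹(−7): −7 lies in [−8, ∞), so solve 7x + 27 = −7: x = (−7 − 27)/7 = −34/7.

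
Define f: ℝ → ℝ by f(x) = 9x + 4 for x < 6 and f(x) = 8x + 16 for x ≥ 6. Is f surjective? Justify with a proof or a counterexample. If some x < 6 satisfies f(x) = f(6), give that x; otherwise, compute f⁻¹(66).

Both pieces are strictly increasing (slopes 9 and 8), so each is injective on its own interval.
The left piece maps (−∞, 6) onto (−∞, 58); the right piece maps [6, ∞) onto [64, ∞).
The union (−∞, 58) ∪ [64, ∞) omits the interval between 58 and 64; in particular 58 has no preimage. So f is not surjective.
Because the two images are disjoint, no x < 6 has f(x) = f(6), so we compute f⁻¹(66): 66 lies in [64, ∞), so solve 8x + 16 = 66: x = (66 − 16)/8 = 25/4.

25/4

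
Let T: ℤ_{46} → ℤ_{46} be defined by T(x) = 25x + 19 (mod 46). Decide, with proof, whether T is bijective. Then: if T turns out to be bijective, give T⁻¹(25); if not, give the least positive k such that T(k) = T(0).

If T(x_1) = T(x_2), then 25x_1 ≡ 25x_2 (mod 46). Because gcd(25, 46) = 1, we may cancel 25 to get x_1 ≡ x_2 (mod 46).
We now compute 25⁻¹ mod 46 explicitly. Euclid's algorithm: 46 = 1·25 + 21, 25 = 1·21 + 4, 21 = 5·4 + 1; back-substituting gives 1 = 35·25 − 19·46, so 25⁻¹ ≡ 35 (mod 46).
For any y ∈ ℤ_{46}, x = 35(y − 19) mod 46 satisfies T(x) = 25·35(y − 19) + 19 ≡ y (since 25·35 ≡ 1 mod 46). So every y has a preimage.
Thus T is bijective.
Since T is bijective, we compute T⁻¹(25): solve 25x + 19 ≡ 25 (mod 46), i.e. 25x ≡ 6 (mod 46).
Multiplying by 25⁻¹ = 35 gives x ≡ 35·6 = 210 = 4·46 + 26 ≡ 26 (mod 46).
Check: T(26) = 25·26 + 19 = 669 = 14·46 + 25 ≡ 25 (mod 46).

26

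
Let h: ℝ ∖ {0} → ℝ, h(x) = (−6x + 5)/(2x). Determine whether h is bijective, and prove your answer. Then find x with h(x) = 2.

If h(x) = −3, cross-multiplying gives 2(−6x + 5) = −6(2x), which simplifies to 10 = 0 — false.  So −3 has no preimage and h is not surjective.
Therefore h is not bijective.
Solving h(x) = 2: cross-multiplying gives −6x + 5 = 2(2x), which rearranges to −10x = −5, so x = 1/2.

1/2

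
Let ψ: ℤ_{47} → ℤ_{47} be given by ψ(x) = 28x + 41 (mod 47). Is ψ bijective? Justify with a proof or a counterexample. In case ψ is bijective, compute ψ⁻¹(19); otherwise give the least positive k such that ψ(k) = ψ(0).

16

If ψ(a) = ψ(b), then 28a ≡ 28b (mod 47). Because gcd(28, 47) = 1, we may cancel 28 to get a ≡ b (mod 47).
We now compute 28⁻¹ mod 47 explicitly. Euclid's algorithm: 47 = 1·28 + 19, 28 = 1·19 + 9, 19 = 2·9 + 1; back-substituting gives 1 = 42·28 − 25·47, so 28⁻¹ ≡ 42 (mod 47).
For any y ∈ ℤ_{47}, x = 42(y − 41) mod 47 satisfies ψ(x) = 28·42(y − 41) + 41 ≡ y (since 28·42 ≡ 1 mod 47). So every y has a preimage.
Thus ψ is bijective.
Since ψ is bijective, we compute ψ⁻¹(19): solve 28x + 41 ≡ 19 (mod 47), i.e. 28x ≡ 25 (mod 47).
Multiplying by 28⁻¹ = 42 gives x ≡ 42·25 = 1050 = 22·47 + 16 ≡ 16 (mod 47).
Check: ψ(16) = 28·16 + 41 = 489 = 10·47 + 19 ≡ 19 (mod 47).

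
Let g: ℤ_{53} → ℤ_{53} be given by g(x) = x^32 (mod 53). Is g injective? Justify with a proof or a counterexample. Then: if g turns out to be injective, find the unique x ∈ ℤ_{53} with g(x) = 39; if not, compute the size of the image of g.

14

g(2): Repeated squaring mod 53: 2^1 ≡ 2, 2^2 ≡ 2² = 4, 2^4 ≡ 4² = 16, 2^8 ≡ 16² = 256 ≡ 44, 2^16 ≡ 44² = 1936 ≡ 28, 2^32 ≡ 28² = 784 ≡ 42. So 2^32 ≡ 42 (mod 53).
g(7): Repeated squaring mod 53: 7^1 ≡ 7, 7^2 ≡ 7² = 49, 7^4 ≡ 49² = 2401 ≡ 16, 7^8 ≡ 16² = 256 ≡ 44, 7^16 ≡ 44² = 1936 ≡ 28, 7^32 ≡ 28² = 784 ≡ 42. So 7^32 ≡ 42 (mod 53).
So g(2) = g(7) = 42 while 2 ≠ 7, therefore g is not injective.
Since g is not injective, we determine |image(g)|. Computing x^32 mod 53 for each x (by repeated squaring, reducing mod 53 at every step), the values g(0), g(1), …, g(52) are: 0, 1, 42, 13, 15, 10, 16, 42, 47, 10, 49, 36, 36, 46, 15, 24, 13, 44, 49, 46, 44, 16, 28, 1, 28, 47, 24, 24, 47, 28, 1, 28, 16, 44, 46, 49, 44, 13, 24, 15, 46, 36, 36, 49, 10, 47, 42, 16, 10, 15, 13, 42, 1.
The distinct values are {0, 1, 10, 13, 15, 16, 24, 28, 36, 42, 44, 46, 47, 49}; there are 14 of them.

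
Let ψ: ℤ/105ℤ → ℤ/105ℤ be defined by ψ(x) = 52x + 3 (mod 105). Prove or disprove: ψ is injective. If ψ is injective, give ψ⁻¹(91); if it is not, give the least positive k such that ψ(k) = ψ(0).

34

If ψ(a) = ψ(b), then 52a ≡ 52b (mod 105). Because gcd(52, 105) = 1, we may cancel 52 to get a ≡ b (mod 105).
So ψ is injective.
We now compute 52⁻¹ mod 105 explicitly. Euclid's algorithm: 105 = 2·52 + 1; back-substituting gives 1 = 103·52 − 51·105, so 52⁻¹ ≡ 103 (mod 105).
Since ψ is injective, we compute ψ⁻¹(91): solve 52x + 3 ≡ 91 (mod 105), i.e. 52x ≡ 88 (mod 105).
Multiplying by 52⁻¹ = 103 gives x ≡ 103·88 = 9064 = 86·105 + 34 ≡ 34 (mod 105).
Check: ψ(34) = 52·34 + 3 = 1771 = 16·105 + 91 ≡ 91 (mod 105).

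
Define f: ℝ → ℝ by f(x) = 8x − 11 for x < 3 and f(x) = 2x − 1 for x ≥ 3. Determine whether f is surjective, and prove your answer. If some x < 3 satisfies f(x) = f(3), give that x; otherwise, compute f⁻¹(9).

2

Both pieces are strictly increasing (slopes 8 and 2), so each is injective on its own interval.
The left piece maps (−∞, 3) onto (−∞, 13); the right piece maps [3, ∞) onto [5, ∞).
The union (−∞, 13) ∪ [5, ∞) covers ℝ, so f is surjective.
For the follow-up: the images overlap, so an x < 3 with f(x) = f(3) exists. f(3) = 5; solving 8x − 11 = 5 for x < 3 gives x = (5 + 11)/8 = 2.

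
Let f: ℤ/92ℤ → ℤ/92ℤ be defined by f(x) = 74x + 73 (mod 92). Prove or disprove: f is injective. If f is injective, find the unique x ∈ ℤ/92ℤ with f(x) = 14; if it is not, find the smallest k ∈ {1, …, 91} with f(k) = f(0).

46

We have gcd(74, 92) = 2 > 1. Taking u = 0 and v = 46: f(0) = 73 and f(46) = 74·46 + 73 = 3477 ≡ 73 (mod 92).
So f(0) = f(46) while 0 ≠ 46, hence f is not injective.
Since f is not injective, we find the least positive k with f(k) = f(0): this means 74k ≡ 0 (mod 92), i.e. 92 ∣ 74k. Since gcd(74, 92) = 2, dividing through by 2 this holds exactly when 46 ∣ 37k, and as gcd(37, 46) = 1, exactly when 46 ∣ k.
The smallest positive such k is 46.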